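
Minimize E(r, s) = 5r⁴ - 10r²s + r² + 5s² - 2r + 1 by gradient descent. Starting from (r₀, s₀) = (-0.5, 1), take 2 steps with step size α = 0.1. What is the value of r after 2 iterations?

∇E = (20r³ - 20rs + 2r - 2, -10r² + 10s)
(r₁, s₁) = (-0.5, 1) − 0.1·(4.5, 7.5) = (-0.95, 0.25)
(r₂, s₂) = (-0.95, 0.25) − 0.1·(-16.2975, -6.525) = (0.67975, 0.9025)
r = 0.67975

0.67975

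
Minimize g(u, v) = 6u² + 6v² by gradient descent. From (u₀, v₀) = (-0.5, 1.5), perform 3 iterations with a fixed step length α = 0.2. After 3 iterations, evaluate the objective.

∇g = (12u, 12v)
Step 1: at (-0.5, 1.5), ∇g = (-6, 18) → (-0.5, 1.5) − 0.2·(-6, 18) = (0.7, -2.1)
Step 2: at (0.7, -2.1), ∇g = (8.4, -25.2) → (0.7, -2.1) − 0.2·(8.4, -25.2) = (-0.98, 2.94)
Step 3: at (-0.98, 2.94), ∇g = (-11.76, 35.28) → (-0.98, 2.94) − 0.2·(-11.76, 35.28) = (1.372, -4.116)
g(1.372, -4.116) = 112.94304

112.94304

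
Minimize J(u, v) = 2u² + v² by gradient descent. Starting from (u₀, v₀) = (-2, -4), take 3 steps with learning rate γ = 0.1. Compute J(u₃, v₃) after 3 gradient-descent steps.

∇J = (4u, 2v)
(u₁, v₁) = (-2, -4) − 0.1·(-8, -8) = (-1.2, -3.2)
(u₂, v₂) = (-1.2, -3.2) − 0.1·(-4.8, -6.4) = (-0.72, -2.56)
(u₃, v₃) = (-0.72, -2.56) − 0.1·(-2.88, -5.12) = (-0.432, -2.048)
J(-0.432, -2.048) = 4.567552

4.567552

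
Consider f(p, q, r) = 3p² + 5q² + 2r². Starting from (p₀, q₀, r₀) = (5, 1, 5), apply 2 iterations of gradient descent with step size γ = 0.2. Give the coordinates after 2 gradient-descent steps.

∇f = (6p, 10q, 4r)
(p₁, q₁, r₁) = (5, 1, 5) − 0.2·(30, 10, 20) = (-1, -1, 1)
(p₂, q₂, r₂) = (-1, -1, 1) − 0.2·(-6, -10, 4) = (0.2, 1, 0.2)

(0.2, 1, 0.2)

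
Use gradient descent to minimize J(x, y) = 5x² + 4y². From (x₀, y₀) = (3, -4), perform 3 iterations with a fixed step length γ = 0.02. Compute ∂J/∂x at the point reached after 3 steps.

∇J = (10x, 8y)
(x₁, y₁) = (3, -4) − 0.02·(30, -32) = (2.4, -3.36)
(x₂, y₂) = (2.4, -3.36) − 0.02·(24, -26.88) = (1.92, -2.8224)
(x₃, y₃) = (1.92, -2.8224) − 0.02·(19.2, -22.5792) = (1.536, -2.370816)
∂J/∂x at (1.536, -2.370816) = 15.36

15.36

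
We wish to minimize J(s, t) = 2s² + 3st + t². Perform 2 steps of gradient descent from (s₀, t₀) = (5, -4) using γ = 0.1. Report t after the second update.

-5.02

∇J = (4s + 3t, 3s + 2t)
(s₁, t₁) = (5, -4) − 0.1·(8, 7) = (4.2, -4.7)
(s₂, t₂) = (4.2, -4.7) − 0.1·(2.7, 3.2) = (3.93, -5.02)
t = -5.02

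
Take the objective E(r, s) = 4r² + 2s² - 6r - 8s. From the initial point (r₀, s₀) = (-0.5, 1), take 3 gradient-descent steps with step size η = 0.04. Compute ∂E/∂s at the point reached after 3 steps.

∇E = (8r - 6, 4s - 8)
(r₁, s₁) = (-0.5, 1) − 0.04·(-10, -4) = (-0.1, 1.16)
(r₂, s₂) = (-0.1, 1.16) − 0.04·(-6.8, -3.36) = (0.172, 1.2944)
(r₃, s₃) = (0.172, 1.2944) − 0.04·(-4.624, -2.8224) = (0.35696, 1.407296)
∂E/∂s at (0.35696, 1.407296) = -2.370816

-2.370816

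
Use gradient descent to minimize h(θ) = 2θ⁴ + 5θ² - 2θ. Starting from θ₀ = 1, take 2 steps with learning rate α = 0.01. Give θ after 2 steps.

0.72858368

h′(θ) = 8θ³ + 10θ - 2
Step 1: h′(1) = 16; θ₁ = 1 − 0.01·16 = 0.84
Step 2: h′(0.84) = 11.141632; θ₂ = 0.84 − 0.01·11.141632 = 0.72858368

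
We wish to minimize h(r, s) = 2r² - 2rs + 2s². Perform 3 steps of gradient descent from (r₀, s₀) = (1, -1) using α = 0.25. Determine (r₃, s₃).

(-0.125, 0.125)

∇h = (4r - 2s, -2r + 4s)
(r₁, s₁) = (1, -1) − 0.25·(6, -6) = (-0.5, 0.5)
(r₂, s₂) = (-0.5, 0.5) − 0.25·(-3, 3) = (0.25, -0.25)
(r₃, s₃) = (0.25, -0.25) − 0.25·(1.5, -1.5) = (-0.125, 0.125)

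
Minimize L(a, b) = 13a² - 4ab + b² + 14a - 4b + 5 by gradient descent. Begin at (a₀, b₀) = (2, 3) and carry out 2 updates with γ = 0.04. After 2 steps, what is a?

-0.0352

∇L = (26a - 4b + 14, -4a + 2b - 4)
(a₁, b₁) = (2, 3) − 0.04·(54, -6) = (-0.16, 3.24)
(a₂, b₂) = (-0.16, 3.24) − 0.04·(-3.12, 3.12) = (-0.0352, 3.1152)
a = -0.0352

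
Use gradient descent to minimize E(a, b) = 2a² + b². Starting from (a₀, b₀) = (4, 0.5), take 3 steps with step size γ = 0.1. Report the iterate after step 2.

(1.44, 0.32)

∇E = (4a, 2b)
Step 1: at (4, 0.5), ∇E = (16, 1) → (4, 0.5) − 0.1·(16, 1) = (2.4, 0.4)
Step 2: at (2.4, 0.4), ∇E = (9.6, 0.8) → (2.4, 0.4) − 0.1·(9.6, 0.8) = (1.44, 0.32)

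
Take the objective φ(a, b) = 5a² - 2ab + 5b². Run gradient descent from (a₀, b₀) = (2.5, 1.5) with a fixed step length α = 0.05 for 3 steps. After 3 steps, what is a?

0.464

∇φ = (10a - 2b, -2a + 10b)
Step 1: at (2.5, 1.5), ∇φ = (22, 10) → (2.5, 1.5) − 0.05·(22, 10) = (1.4, 1)
Step 2: at (1.4, 1), ∇φ = (12, 7.2) → (1.4, 1) − 0.05·(12, 7.2) = (0.8, 0.64)
Step 3: at (0.8, 0.64), ∇φ = (6.72, 4.8) → (0.8, 0.64) − 0.05·(6.72, 4.8) = (0.464, 0.4)
a = 0.464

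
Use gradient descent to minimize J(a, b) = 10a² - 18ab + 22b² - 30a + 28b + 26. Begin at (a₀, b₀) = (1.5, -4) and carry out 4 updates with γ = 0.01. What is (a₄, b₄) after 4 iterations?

(0.49595352, -0.7400104)

∇J = (20a - 18b - 30, -18a + 44b + 28)
Step 1: at (1.5, -4), ∇J = (72, -175) → (1.5, -4) − 0.01·(72, -175) = (0.78, -2.25)
Step 2: at (0.78, -2.25), ∇J = (26.1, -85.04) → (0.78, -2.25) − 0.01·(26.1, -85.04) = (0.519, -1.3996)
Step 3: at (0.519, -1.3996), ∇J = (5.5728, -42.9244) → (0.519, -1.3996) − 0.01·(5.5728, -42.9244) = (0.463272, -0.970356)
Step 4: at (0.463272, -0.970356), ∇J = (-3.268152, -23.03456) → (0.463272, -0.970356) − 0.01·(-3.268152, -23.03456) = (0.49595352, -0.7400104)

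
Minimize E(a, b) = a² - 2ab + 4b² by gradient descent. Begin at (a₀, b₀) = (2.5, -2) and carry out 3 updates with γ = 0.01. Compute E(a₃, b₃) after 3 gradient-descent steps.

∇E = (2a - 2b, -2a + 8b)
(a₁, b₁) = (2.5, -2) − 0.01·(9, -21) = (2.41, -1.79)
(a₂, b₂) = (2.41, -1.79) − 0.01·(8.4, -19.14) = (2.326, -1.5986)
(a₃, b₃) = (2.326, -1.5986) − 0.01·(7.8492, -17.4408) = (2.247508, -1.424192)
E(2.247508, -1.424192) = 19.566349448592

19.566349448592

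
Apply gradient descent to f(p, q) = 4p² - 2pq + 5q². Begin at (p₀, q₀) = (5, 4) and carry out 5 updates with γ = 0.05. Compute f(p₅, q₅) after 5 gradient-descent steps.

2.2030509355

∇f = (8p - 2q, -2p + 10q)
(p₁, q₁) = (5, 4) − 0.05·(32, 30) = (3.4, 2.5)
(p₂, q₂) = (3.4, 2.5) − 0.05·(22.2, 18.2) = (2.29, 1.59)
(p₃, q₃) = (2.29, 1.59) − 0.05·(15.14, 11.32) = (1.533, 1.024)
(p₄, q₄) = (1.533, 1.024) − 0.05·(10.216, 7.174) = (1.0222, 0.6653)
(p₅, q₅) = (1.0222, 0.6653) − 0.05·(6.847, 4.6086) = (0.67985, 0.43487)
f(0.67985, 0.43487) = 2.2030509355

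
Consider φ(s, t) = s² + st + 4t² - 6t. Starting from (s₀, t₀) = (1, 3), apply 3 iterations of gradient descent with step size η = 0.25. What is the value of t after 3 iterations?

-1.890625

∇φ = (2s + t, s + 8t - 6)
(s₁, t₁) = (1, 3) − 0.25·(5, 19) = (-0.25, -1.75)
(s₂, t₂) = (-0.25, -1.75) − 0.25·(-2.25, -20.25) = (0.3125, 3.3125)
(s₃, t₃) = (0.3125, 3.3125) − 0.25·(3.9375, 20.8125) = (-0.671875, -1.890625)
t = -1.890625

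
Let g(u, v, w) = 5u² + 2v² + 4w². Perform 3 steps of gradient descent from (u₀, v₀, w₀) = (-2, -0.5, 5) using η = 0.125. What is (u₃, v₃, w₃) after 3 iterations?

(0.03125, -0.0625, 0)

∇g = (10u, 4v, 8w)
Step 1: at (-2, -0.5, 5), ∇g = (-20, -2, 40) → (-2, -0.5, 5) − 0.125·(-20, -2, 40) = (0.5, -0.25, 0)
Step 2: at (0.5, -0.25, 0), ∇g = (5, -1, 0) → (0.5, -0.25, 0) − 0.125·(5, -1, 0) = (-0.125, -0.125, 0)
Step 3: at (-0.125, -0.125, 0), ∇g = (-1.25, -0.5, 0) → (-0.125, -0.125, 0) − 0.125·(-1.25, -0.5, 0) = (0.03125, -0.0625, 0)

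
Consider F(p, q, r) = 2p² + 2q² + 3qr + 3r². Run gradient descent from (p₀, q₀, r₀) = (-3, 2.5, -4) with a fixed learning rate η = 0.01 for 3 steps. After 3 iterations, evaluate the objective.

37.55284424330925

∇F = (4p, 4q + 3r, 3q + 6r)
Step 1: at (-3, 2.5, -4), ∇F = (-12, -2, -16.5) → (-3, 2.5, -4) − 0.01·(-12, -2, -16.5) = (-2.88, 2.52, -3.835)
Step 2: at (-2.88, 2.52, -3.835), ∇F = (-11.52, -1.425, -15.45) → (-2.88, 2.52, -3.835) − 0.01·(-11.52, -1.425, -15.45) = (-2.7648, 2.53425, -3.6805)
Step 3: at (-2.7648, 2.53425, -3.6805), ∇F = (-11.0592, -0.9045, -14.48025) → (-2.7648, 2.53425, -3.6805) − 0.01·(-11.0592, -0.9045, -14.48025) = (-2.654208, 2.543295, -3.5356975)
F(-2.654208, 2.543295, -3.5356975) = 37.55284424330925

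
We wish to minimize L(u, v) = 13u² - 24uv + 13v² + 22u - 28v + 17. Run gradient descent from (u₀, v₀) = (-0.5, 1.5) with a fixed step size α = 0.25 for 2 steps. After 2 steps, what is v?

67.875

∇L = (26u - 24v + 22, -24u + 26v - 28)
(u₁, v₁) = (-0.5, 1.5) − 0.25·(-27, 23) = (6.25, -4.25)
(u₂, v₂) = (6.25, -4.25) − 0.25·(286.5, -288.5) = (-65.375, 67.875)
v = 67.875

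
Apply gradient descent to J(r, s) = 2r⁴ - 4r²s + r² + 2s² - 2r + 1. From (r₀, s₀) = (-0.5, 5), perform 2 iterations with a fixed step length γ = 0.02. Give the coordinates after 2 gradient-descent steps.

∇J = (8r³ - 8rs + 2r - 2, -4r² + 4s)
Step 1: at (-0.5, 5), ∇J = (16, 19) → (-0.5, 5) − 0.02·(16, 19) = (-0.82, 4.62)
Step 2: at (-0.82, 4.62), ∇J = (22.256256, 15.7904) → (-0.82, 4.62) − 0.02·(22.256256, 15.7904) = (-1.26512512, 4.304192)

(-1.26512512, 4.304192)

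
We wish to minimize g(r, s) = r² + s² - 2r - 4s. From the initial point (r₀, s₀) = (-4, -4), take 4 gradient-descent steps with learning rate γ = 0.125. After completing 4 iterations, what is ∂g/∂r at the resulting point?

∇g = (2r - 2, 2s - 4)
(r₁, s₁) = (-4, -4) − 0.125·(-10, -12) = (-2.75, -2.5)
(r₂, s₂) = (-2.75, -2.5) − 0.125·(-7.5, -9) = (-1.8125, -1.375)
(r₃, s₃) = (-1.8125, -1.375) − 0.125·(-5.625, -6.75) = (-1.109375, -0.53125)
(r₄, s₄) = (-1.109375, -0.53125) − 0.125·(-4.21875, -5.0625) = (-0.58203125, 0.1015625)
∂g/∂r at (-0.58203125, 0.1015625) = -3.1640625

-3.1640625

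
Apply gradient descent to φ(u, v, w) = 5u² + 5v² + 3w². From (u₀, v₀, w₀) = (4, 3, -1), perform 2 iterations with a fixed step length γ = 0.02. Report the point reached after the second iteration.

∇φ = (10u, 10v, 6w)
Step 1: at (4, 3, -1), ∇φ = (40, 30, -6) → (4, 3, -1) − 0.02·(40, 30, -6) = (3.2, 2.4, -0.88)
Step 2: at (3.2, 2.4, -0.88), ∇φ = (32, 24, -5.28) → (3.2, 2.4, -0.88) − 0.02·(32, 24, -5.28) = (2.56, 1.92, -0.7744)

(2.56, 1.92, -0.7744)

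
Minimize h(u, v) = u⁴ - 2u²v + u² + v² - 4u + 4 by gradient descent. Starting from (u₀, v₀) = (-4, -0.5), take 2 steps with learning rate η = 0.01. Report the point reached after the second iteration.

(-1.09050304, -0.135848)

∇h = (4u³ - 4uv + 2u - 4, -2u² + 2v)
Step 1: at (-4, -0.5), ∇h = (-276, -33) → (-4, -0.5) − 0.01·(-276, -33) = (-1.24, -0.17)
Step 2: at (-1.24, -0.17), ∇h = (-14.949696, -3.4152) → (-1.24, -0.17) − 0.01·(-14.949696, -3.4152) = (-1.09050304, -0.135848)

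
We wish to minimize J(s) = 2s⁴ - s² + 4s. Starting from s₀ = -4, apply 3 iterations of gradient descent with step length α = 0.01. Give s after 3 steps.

0.81968

J′(s) = 8s³ - 2s + 4
s₁ = -4 − 0.01·(-500) = 1
s₂ = 1 − 0.01·10 = 0.9
s₃ = 0.9 − 0.01·8.032 = 0.81968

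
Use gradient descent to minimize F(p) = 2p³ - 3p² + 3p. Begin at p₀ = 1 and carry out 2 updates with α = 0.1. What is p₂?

0.526

F′(p) = 6p² - 6p + 3
p₁ = 1 − 0.1·3 = 0.7
p₂ = 0.7 − 0.1·1.74 = 0.526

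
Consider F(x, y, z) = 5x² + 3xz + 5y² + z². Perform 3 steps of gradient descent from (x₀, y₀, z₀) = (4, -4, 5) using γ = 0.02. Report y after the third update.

∇F = (10x + 3z, 10y, 3x + 2z)
Step 1: at (4, -4, 5), ∇F = (55, -40, 22) → (4, -4, 5) − 0.02·(55, -40, 22) = (2.9, -3.2, 4.56)
Step 2: at (2.9, -3.2, 4.56), ∇F = (42.68, -32, 17.82) → (2.9, -3.2, 4.56) − 0.02·(42.68, -32, 17.82) = (2.0464, -2.56, 4.2036)
Step 3: at (2.0464, -2.56, 4.2036), ∇F = (33.0748, -25.6, 14.5464) → (2.0464, -2.56, 4.2036) − 0.02·(33.0748, -25.6, 14.5464) = (1.384904, -2.048, 3.912672)
y = -2.048

-2.048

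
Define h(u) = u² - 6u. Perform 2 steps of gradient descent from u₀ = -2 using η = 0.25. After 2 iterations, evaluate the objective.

h′(u) = 2u - 6
Step 1: h′(-2) = -10; u₁ = -2 − 0.25·(-10) = 0.5
Step 2: h′(0.5) = -5; u₂ = 0.5 − 0.25·(-5) = 1.75
h(1.75) = -7.4375

-7.4375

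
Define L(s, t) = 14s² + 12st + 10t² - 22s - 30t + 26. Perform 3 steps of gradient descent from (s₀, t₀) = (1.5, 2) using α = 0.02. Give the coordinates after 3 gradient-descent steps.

∇L = (28s + 12t - 22, 12s + 20t - 30)
Step 1: at (1.5, 2), ∇L = (44, 28) → (1.5, 2) − 0.02·(44, 28) = (0.62, 1.44)
Step 2: at (0.62, 1.44), ∇L = (12.64, 6.24) → (0.62, 1.44) − 0.02·(12.64, 6.24) = (0.3672, 1.3152)
Step 3: at (0.3672, 1.3152), ∇L = (4.064, 0.7104) → (0.3672, 1.3152) − 0.02·(4.064, 0.7104) = (0.28592, 1.300992)

(0.28592, 1.300992)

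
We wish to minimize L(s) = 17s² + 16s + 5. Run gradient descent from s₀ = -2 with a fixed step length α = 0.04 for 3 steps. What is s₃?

-0.399232

L′(s) = 34s + 16
s₁ = -2 − 0.04·(-52) = 0.08
s₂ = 0.08 − 0.04·18.72 = -0.6688
s₃ = -0.6688 − 0.04·(-6.7392) = -0.399232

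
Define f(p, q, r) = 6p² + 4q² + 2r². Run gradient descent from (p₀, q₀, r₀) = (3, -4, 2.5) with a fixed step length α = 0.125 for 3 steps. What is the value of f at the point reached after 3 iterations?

1.0390625

∇f = (12p, 8q, 4r)
Step 1: at (3, -4, 2.5), ∇f = (36, -32, 10) → (3, -4, 2.5) − 0.125·(36, -32, 10) = (-1.5, 0, 1.25)
Step 2: at (-1.5, 0, 1.25), ∇f = (-18, 0, 5) → (-1.5, 0, 1.25) − 0.125·(-18, 0, 5) = (0.75, 0, 0.625)
Step 3: at (0.75, 0, 0.625), ∇f = (9, 0, 2.5) → (0.75, 0, 0.625) − 0.125·(9, 0, 2.5) = (-0.375, 0, 0.3125)
f(-0.375, 0, 0.3125) = 1.0390625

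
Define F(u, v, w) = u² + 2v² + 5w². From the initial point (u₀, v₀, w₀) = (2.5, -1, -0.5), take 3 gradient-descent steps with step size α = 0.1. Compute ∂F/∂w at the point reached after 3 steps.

0

∇F = (2u, 4v, 10w)
Step 1: at (2.5, -1, -0.5), ∇F = (5, -4, -5) → (2.5, -1, -0.5) − 0.1·(5, -4, -5) = (2, -0.6, 0)
Step 2: at (2, -0.6, 0), ∇F = (4, -2.4, 0) → (2, -0.6, 0) − 0.1·(4, -2.4, 0) = (1.6, -0.36, 0)
Step 3: at (1.6, -0.36, 0), ∇F = (3.2, -1.44, 0) → (1.6, -0.36, 0) − 0.1·(3.2, -1.44, 0) = (1.28, -0.216, 0)
∂F/∂w at (1.28, -0.216, 0) = 0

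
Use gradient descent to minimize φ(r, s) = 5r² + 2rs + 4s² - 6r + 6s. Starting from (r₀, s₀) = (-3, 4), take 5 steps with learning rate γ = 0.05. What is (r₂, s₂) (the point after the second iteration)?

∇φ = (10r + 2s - 6, 2r + 8s + 6)
(r₁, s₁) = (-3, 4) − 0.05·(-28, 32) = (-1.6, 2.4)
(r₂, s₂) = (-1.6, 2.4) − 0.05·(-17.2, 22) = (-0.74, 1.3)

(-0.74, 1.3)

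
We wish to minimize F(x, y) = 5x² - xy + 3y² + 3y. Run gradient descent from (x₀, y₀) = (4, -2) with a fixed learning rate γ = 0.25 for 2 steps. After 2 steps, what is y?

-3

∇F = (10x - y, -x + 6y + 3)
(x₁, y₁) = (4, -2) − 0.25·(42, -13) = (-6.5, 1.25)
(x₂, y₂) = (-6.5, 1.25) − 0.25·(-66.25, 17) = (10.0625, -3)
y = -3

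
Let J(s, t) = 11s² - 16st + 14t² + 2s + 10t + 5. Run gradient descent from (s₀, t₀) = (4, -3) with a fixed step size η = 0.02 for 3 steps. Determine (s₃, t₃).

∇J = (22s - 16t + 2, -16s + 28t + 10)
(s₁, t₁) = (4, -3) − 0.02·(138, -138) = (1.24, -0.24)
(s₂, t₂) = (1.24, -0.24) − 0.02·(33.12, -16.56) = (0.5776, 0.0912)
(s₃, t₃) = (0.5776, 0.0912) − 0.02·(13.248, 3.312) = (0.31264, 0.02496)

(0.31264, 0.02496)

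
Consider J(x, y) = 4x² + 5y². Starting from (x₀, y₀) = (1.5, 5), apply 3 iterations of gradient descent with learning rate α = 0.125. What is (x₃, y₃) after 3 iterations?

(0, -0.078125)

∇J = (8x, 10y)
Step 1: at (1.5, 5), ∇J = (12, 50) → (1.5, 5) − 0.125·(12, 50) = (0, -1.25)
Step 2: at (0, -1.25), ∇J = (0, -12.5) → (0, -1.25) − 0.125·(0, -12.5) = (0, 0.3125)
Step 3: at (0, 0.3125), ∇J = (0, 3.125) → (0, 0.3125) − 0.125·(0, 3.125) = (0, -0.078125)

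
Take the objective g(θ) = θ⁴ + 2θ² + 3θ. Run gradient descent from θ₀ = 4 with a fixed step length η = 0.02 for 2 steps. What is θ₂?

g′(θ) = 4θ³ + 4θ + 3
Step 1: g′(4) = 275; θ₁ = 4 − 0.02·275 = -1.5
Step 2: g′(-1.5) = -16.5; θ₂ = -1.5 − 0.02·(-16.5) = -1.17

-1.17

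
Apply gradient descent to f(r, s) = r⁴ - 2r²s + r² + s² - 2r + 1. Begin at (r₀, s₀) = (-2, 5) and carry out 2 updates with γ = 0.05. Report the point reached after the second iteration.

∇f = (4r³ - 4rs + 2r - 2, -2r² + 2s)
(r₁, s₁) = (-2, 5) − 0.05·(2, 2) = (-2.1, 4.9)
(r₂, s₂) = (-2.1, 4.9) − 0.05·(-2.084, 0.98) = (-1.9958, 4.851)

(-1.9958, 4.851)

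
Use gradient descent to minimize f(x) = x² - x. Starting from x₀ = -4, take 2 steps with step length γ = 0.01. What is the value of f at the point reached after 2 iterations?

f′(x) = 2x - 1
Step 1: f′(-4) = -9; x₁ = -4 − 0.01·(-9) = -3.91
Step 2: f′(-3.91) = -8.82; x₂ = -3.91 − 0.01·(-8.82) = -3.8218
f(-3.8218) = 18.42795524

18.42795524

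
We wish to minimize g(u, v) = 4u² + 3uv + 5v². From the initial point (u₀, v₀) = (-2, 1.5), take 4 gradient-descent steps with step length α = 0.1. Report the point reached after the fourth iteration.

∇g = (8u + 3v, 3u + 10v)
Step 1: at (-2, 1.5), ∇g = (-11.5, 9) → (-2, 1.5) − 0.1·(-11.5, 9) = (-0.85, 0.6)
Step 2: at (-0.85, 0.6), ∇g = (-5, 3.45) → (-0.85, 0.6) − 0.1·(-5, 3.45) = (-0.35, 0.255)
Step 3: at (-0.35, 0.255), ∇g = (-2.035, 1.5) → (-0.35, 0.255) − 0.1·(-2.035, 1.5) = (-0.1465, 0.105)
Step 4: at (-0.1465, 0.105), ∇g = (-0.857, 0.6105) → (-0.1465, 0.105) − 0.1·(-0.857, 0.6105) = (-0.0608, 0.04395)

(-0.0608, 0.04395)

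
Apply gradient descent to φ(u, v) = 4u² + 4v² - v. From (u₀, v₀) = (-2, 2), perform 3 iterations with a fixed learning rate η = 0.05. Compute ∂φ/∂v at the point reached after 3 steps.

3.24

∇φ = (8u, 8v - 1)
Step 1: at (-2, 2), ∇φ = (-16, 15) → (-2, 2) − 0.05·(-16, 15) = (-1.2, 1.25)
Step 2: at (-1.2, 1.25), ∇φ = (-9.6, 9) → (-1.2, 1.25) − 0.05·(-9.6, 9) = (-0.72, 0.8)
Step 3: at (-0.72, 0.8), ∇φ = (-5.76, 5.4) → (-0.72, 0.8) − 0.05·(-5.76, 5.4) = (-0.432, 0.53)
∂φ/∂v at (-0.432, 0.53) = 3.24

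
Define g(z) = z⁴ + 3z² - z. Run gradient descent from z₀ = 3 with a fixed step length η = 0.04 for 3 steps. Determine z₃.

g′(z) = 4z³ + 6z - 1
Step 1: g′(3) = 125; z₁ = 3 − 0.04·125 = -2
Step 2: g′(-2) = -45; z₂ = -2 − 0.04·(-45) = -0.2
Step 3: g′(-0.2) = -2.232; z₃ = -0.2 − 0.04·(-2.232) = -0.11072

-0.11072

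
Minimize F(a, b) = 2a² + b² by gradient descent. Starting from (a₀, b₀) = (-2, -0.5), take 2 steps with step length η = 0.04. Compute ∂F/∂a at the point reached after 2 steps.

∇F = (4a, 2b)
(a₁, b₁) = (-2, -0.5) − 0.04·(-8, -1) = (-1.68, -0.46)
(a₂, b₂) = (-1.68, -0.46) − 0.04·(-6.72, -0.92) = (-1.4112, -0.4232)
∂F/∂a at (-1.4112, -0.4232) = -5.6448

-5.6448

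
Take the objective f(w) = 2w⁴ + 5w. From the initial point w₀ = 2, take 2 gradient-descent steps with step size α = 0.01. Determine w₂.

f′(w) = 8w³ + 5
Step 1: f′(2) = 69; w₁ = 2 − 0.01·69 = 1.31
Step 2: f′(1.31) = 22.984728; w₂ = 1.31 − 0.01·22.984728 = 1.08015272

1.08015272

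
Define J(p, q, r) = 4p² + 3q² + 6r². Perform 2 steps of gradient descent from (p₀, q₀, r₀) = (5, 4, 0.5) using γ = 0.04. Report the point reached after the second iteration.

∇J = (8p, 6q, 12r)
(p₁, q₁, r₁) = (5, 4, 0.5) − 0.04·(40, 24, 6) = (3.4, 3.04, 0.26)
(p₂, q₂, r₂) = (3.4, 3.04, 0.26) − 0.04·(27.2, 18.24, 3.12) = (2.312, 2.3104, 0.1352)

(2.312, 2.3104, 0.1352)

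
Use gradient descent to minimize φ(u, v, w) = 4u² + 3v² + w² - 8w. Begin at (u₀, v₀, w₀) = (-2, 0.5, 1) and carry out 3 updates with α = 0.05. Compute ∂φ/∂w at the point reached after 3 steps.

∇φ = (8u, 6v, 2w - 8)
Step 1: at (-2, 0.5, 1), ∇φ = (-16, 3, -6) → (-2, 0.5, 1) − 0.05·(-16, 3, -6) = (-1.2, 0.35, 1.3)
Step 2: at (-1.2, 0.35, 1.3), ∇φ = (-9.6, 2.1, -5.4) → (-1.2, 0.35, 1.3) − 0.05·(-9.6, 2.1, -5.4) = (-0.72, 0.245, 1.57)
Step 3: at (-0.72, 0.245, 1.57), ∇φ = (-5.76, 1.47, -4.86) → (-0.72, 0.245, 1.57) − 0.05·(-5.76, 1.47, -4.86) = (-0.432, 0.1715, 1.813)
∂φ/∂w at (-0.432, 0.1715, 1.813) = -4.374

-4.374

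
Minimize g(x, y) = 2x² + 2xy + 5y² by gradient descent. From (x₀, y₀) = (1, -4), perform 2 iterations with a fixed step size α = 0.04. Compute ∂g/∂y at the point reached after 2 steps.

∇g = (4x + 2y, 2x + 10y)
Step 1: at (1, -4), ∇g = (-4, -38) → (1, -4) − 0.04·(-4, -38) = (1.16, -2.48)
Step 2: at (1.16, -2.48), ∇g = (-0.32, -22.48) → (1.16, -2.48) − 0.04·(-0.32, -22.48) = (1.1728, -1.5808)
∂g/∂y at (1.1728, -1.5808) = -13.4624

-13.4624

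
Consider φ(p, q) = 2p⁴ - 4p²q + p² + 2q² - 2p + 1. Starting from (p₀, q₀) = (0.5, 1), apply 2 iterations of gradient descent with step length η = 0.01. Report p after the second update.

0.57850688

∇φ = (8p³ - 8pq + 2p - 2, -4p² + 4q)
Step 1: at (0.5, 1), ∇φ = (-4, 3) → (0.5, 1) − 0.01·(-4, 3) = (0.54, 0.97)
Step 2: at (0.54, 0.97), ∇φ = (-3.850688, 2.7136) → (0.54, 0.97) − 0.01·(-3.850688, 2.7136) = (0.57850688, 0.942864)
p = 0.57850688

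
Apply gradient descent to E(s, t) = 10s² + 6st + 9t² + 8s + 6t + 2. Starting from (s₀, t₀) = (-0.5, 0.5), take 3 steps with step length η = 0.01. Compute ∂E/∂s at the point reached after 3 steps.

∇E = (20s + 6t + 8, 6s + 18t + 6)
Step 1: at (-0.5, 0.5), ∇E = (1, 12) → (-0.5, 0.5) − 0.01·(1, 12) = (-0.51, 0.38)
Step 2: at (-0.51, 0.38), ∇E = (0.08, 9.78) → (-0.51, 0.38) − 0.01·(0.08, 9.78) = (-0.5108, 0.2822)
Step 3: at (-0.5108, 0.2822), ∇E = (-0.5228, 8.0148) → (-0.5108, 0.2822) − 0.01·(-0.5228, 8.0148) = (-0.505572, 0.202052)
∂E/∂s at (-0.505572, 0.202052) = -0.899128

-0.899128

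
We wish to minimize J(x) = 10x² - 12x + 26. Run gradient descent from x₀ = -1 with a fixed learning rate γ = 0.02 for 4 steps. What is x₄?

0.39264

J′(x) = 20x - 12
Step 1: J′(-1) = -32; x₁ = -1 − 0.02·(-32) = -0.36
Step 2: J′(-0.36) = -19.2; x₂ = -0.36 − 0.02·(-19.2) = 0.024
Step 3: J′(0.024) = -11.52; x₃ = 0.024 − 0.02·(-11.52) = 0.2544
Step 4: J′(0.2544) = -6.912; x₄ = 0.2544 − 0.02·(-6.912) = 0.39264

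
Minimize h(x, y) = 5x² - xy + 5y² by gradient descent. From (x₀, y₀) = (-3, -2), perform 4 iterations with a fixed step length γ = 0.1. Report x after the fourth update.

∇h = (10x - y, -x + 10y)
(x₁, y₁) = (-3, -2) − 0.1·(-28, -17) = (-0.2, -0.3)
(x₂, y₂) = (-0.2, -0.3) − 0.1·(-1.7, -2.8) = (-0.03, -0.02)
(x₃, y₃) = (-0.03, -0.02) − 0.1·(-0.28, -0.17) = (-0.002, -0.003)
(x₄, y₄) = (-0.002, -0.003) − 0.1·(-0.017, -0.028) = (-0.0003, -0.0002)
x = -0.0003

-0.0003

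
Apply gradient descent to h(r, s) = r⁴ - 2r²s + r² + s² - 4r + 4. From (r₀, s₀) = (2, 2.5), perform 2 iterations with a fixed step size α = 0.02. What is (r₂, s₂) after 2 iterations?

(1.69390592, 2.581504)

∇h = (4r³ - 4rs + 2r - 4, -2r² + 2s)
(r₁, s₁) = (2, 2.5) − 0.02·(12, -3) = (1.76, 2.56)
(r₂, s₂) = (1.76, 2.56) − 0.02·(3.304704, -1.0752) = (1.69390592, 2.581504)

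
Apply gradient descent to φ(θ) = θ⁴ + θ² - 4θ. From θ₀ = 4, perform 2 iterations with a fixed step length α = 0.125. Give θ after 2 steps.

11553.6875

φ′(θ) = 4θ³ + 2θ - 4
Step 1: φ′(4) = 260; θ₁ = 4 − 0.125·260 = -28.5
Step 2: φ′(-28.5) = -92657.5; θ₂ = -28.5 − 0.125·(-92657.5) = 11553.6875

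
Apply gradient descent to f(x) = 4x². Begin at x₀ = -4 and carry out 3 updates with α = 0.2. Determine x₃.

0.864

f′(x) = 8x
x₁ = -4 − 0.2·(-32) = 2.4
x₂ = 2.4 − 0.2·19.2 = -1.44
x₃ = -1.44 − 0.2·(-11.52) = 0.864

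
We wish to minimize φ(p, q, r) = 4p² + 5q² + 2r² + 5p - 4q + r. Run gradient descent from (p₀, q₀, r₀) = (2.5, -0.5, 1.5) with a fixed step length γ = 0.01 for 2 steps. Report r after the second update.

∇φ = (8p + 5, 10q - 4, 4r + 1)
(p₁, q₁, r₁) = (2.5, -0.5, 1.5) − 0.01·(25, -9, 7) = (2.25, -0.41, 1.43)
(p₂, q₂, r₂) = (2.25, -0.41, 1.43) − 0.01·(23, -8.1, 6.72) = (2.02, -0.329, 1.3628)
r = 1.3628

1.3628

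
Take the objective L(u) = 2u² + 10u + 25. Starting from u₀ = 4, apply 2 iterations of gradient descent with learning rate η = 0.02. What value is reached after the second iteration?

L′(u) = 4u + 10
u₁ = 4 − 0.02·26 = 3.48
u₂ = 3.48 − 0.02·23.92 = 3.0016

3.0016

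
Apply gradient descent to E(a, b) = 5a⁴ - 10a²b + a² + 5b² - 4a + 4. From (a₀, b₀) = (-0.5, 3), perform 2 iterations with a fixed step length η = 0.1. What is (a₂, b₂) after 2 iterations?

∇E = (20a³ - 20ab + 2a - 4, -10a² + 10b)
Step 1: at (-0.5, 3), ∇E = (22.5, 27.5) → (-0.5, 3) − 0.1·(22.5, 27.5) = (-2.75, 0.25)
Step 2: at (-2.75, 0.25), ∇E = (-411.6875, -73.125) → (-2.75, 0.25) − 0.1·(-411.6875, -73.125) = (38.41875, 7.5625)

(38.41875, 7.5625)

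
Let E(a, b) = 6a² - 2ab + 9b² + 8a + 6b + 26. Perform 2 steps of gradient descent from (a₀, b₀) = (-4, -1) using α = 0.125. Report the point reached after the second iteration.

∇E = (12a - 2b + 8, -2a + 18b + 6)
(a₁, b₁) = (-4, -1) − 0.125·(-38, -4) = (0.75, -0.5)
(a₂, b₂) = (0.75, -0.5) − 0.125·(18, -4.5) = (-1.5, 0.0625)

(-1.5, 0.0625)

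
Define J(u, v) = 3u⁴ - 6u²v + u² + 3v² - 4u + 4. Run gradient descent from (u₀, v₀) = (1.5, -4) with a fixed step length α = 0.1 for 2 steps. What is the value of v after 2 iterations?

55.7735

∇J = (12u³ - 12uv + 2u - 4, -6u² + 6v)
(u₁, v₁) = (1.5, -4) − 0.1·(111.5, -37.5) = (-9.65, -0.25)
(u₂, v₂) = (-9.65, -0.25) − 0.1·(-10835.8355, -560.235) = (1073.93355, 55.7735)
v = 55.7735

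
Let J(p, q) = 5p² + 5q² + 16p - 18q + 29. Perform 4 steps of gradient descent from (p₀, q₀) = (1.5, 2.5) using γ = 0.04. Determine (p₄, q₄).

∇J = (10p + 16, 10q - 18)
(p₁, q₁) = (1.5, 2.5) − 0.04·(31, 7) = (0.26, 2.22)
(p₂, q₂) = (0.26, 2.22) − 0.04·(18.6, 4.2) = (-0.484, 2.052)
(p₃, q₃) = (-0.484, 2.052) − 0.04·(11.16, 2.52) = (-0.9304, 1.9512)
(p₄, q₄) = (-0.9304, 1.9512) − 0.04·(6.696, 1.512) = (-1.19824, 1.89072)

(-1.19824, 1.89072)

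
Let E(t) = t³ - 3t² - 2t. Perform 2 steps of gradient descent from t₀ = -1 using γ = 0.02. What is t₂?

E′(t) = 3t² - 6t - 2
Step 1: E′(-1) = 7; t₁ = -1 − 0.02·7 = -1.14
Step 2: E′(-1.14) = 8.7388; t₂ = -1.14 − 0.02·8.7388 = -1.314776

-1.314776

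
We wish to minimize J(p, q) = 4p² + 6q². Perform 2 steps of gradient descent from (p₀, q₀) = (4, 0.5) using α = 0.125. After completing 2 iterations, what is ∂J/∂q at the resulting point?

1.5

∇J = (8p, 12q)
(p₁, q₁) = (4, 0.5) − 0.125·(32, 6) = (0, -0.25)
(p₂, q₂) = (0, -0.25) − 0.125·(0, -3) = (0, 0.125)
∂J/∂q at (0, 0.125) = 1.5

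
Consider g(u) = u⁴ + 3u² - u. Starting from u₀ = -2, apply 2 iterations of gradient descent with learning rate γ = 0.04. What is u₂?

g′(u) = 4u³ + 6u - 1
u₁ = -2 − 0.04·(-45) = -0.2
u₂ = -0.2 − 0.04·(-2.232) = -0.11072

-0.11072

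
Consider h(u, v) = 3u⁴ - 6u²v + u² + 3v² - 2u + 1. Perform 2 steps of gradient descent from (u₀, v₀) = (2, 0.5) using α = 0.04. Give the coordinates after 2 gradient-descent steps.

(-0.73773568, 1.516064)

∇h = (12u³ - 12uv + 2u - 2, -6u² + 6v)
Step 1: at (2, 0.5), ∇h = (86, -21) → (2, 0.5) − 0.04·(86, -21) = (-1.44, 1.34)
Step 2: at (-1.44, 1.34), ∇h = (-17.556608, -4.4016) → (-1.44, 1.34) − 0.04·(-17.556608, -4.4016) = (-0.73773568, 1.516064)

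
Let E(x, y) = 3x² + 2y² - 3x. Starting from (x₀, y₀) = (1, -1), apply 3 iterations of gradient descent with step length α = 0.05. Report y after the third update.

∇E = (6x - 3, 4y)
(x₁, y₁) = (1, -1) − 0.05·(3, -4) = (0.85, -0.8)
(x₂, y₂) = (0.85, -0.8) − 0.05·(2.1, -3.2) = (0.745, -0.64)
(x₃, y₃) = (0.745, -0.64) − 0.05·(1.47, -2.56) = (0.6715, -0.512)
y = -0.512

-0.512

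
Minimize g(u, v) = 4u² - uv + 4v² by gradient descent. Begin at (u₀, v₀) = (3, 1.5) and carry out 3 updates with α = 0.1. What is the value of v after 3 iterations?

∇g = (8u - v, -u + 8v)
Step 1: at (3, 1.5), ∇g = (22.5, 9) → (3, 1.5) − 0.1·(22.5, 9) = (0.75, 0.6)
Step 2: at (0.75, 0.6), ∇g = (5.4, 4.05) → (0.75, 0.6) − 0.1·(5.4, 4.05) = (0.21, 0.195)
Step 3: at (0.21, 0.195), ∇g = (1.485, 1.35) → (0.21, 0.195) − 0.1·(1.485, 1.35) = (0.0615, 0.06)
v = 0.06

0.06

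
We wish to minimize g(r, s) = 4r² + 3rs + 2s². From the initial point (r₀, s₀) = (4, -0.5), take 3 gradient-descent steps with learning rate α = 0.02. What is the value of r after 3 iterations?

∇g = (8r + 3s, 3r + 4s)
(r₁, s₁) = (4, -0.5) − 0.02·(30.5, 10) = (3.39, -0.7)
(r₂, s₂) = (3.39, -0.7) − 0.02·(25.02, 7.37) = (2.8896, -0.8474)
(r₃, s₃) = (2.8896, -0.8474) − 0.02·(20.5746, 5.2792) = (2.478108, -0.952984)
r = 2.478108

2.478108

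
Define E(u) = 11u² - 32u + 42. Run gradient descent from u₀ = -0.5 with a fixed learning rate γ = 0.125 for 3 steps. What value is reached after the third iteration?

E′(u) = 22u - 32
Step 1: E′(-0.5) = -43; u₁ = -0.5 − 0.125·(-43) = 4.875
Step 2: E′(4.875) = 75.25; u₂ = 4.875 − 0.125·75.25 = -4.53125
Step 3: E′(-4.53125) = -131.6875; u₃ = -4.53125 − 0.125·(-131.6875) = 11.9296875

11.9296875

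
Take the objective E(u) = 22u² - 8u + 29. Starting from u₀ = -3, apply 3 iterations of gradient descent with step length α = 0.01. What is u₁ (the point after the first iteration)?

E′(u) = 44u - 8
u₁ = -3 − 0.01·(-140) = -1.6

-1.6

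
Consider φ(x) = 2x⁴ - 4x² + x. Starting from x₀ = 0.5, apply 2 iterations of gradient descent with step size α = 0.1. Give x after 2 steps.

φ′(x) = 8x³ - 8x + 1
Step 1: φ′(0.5) = -2; x₁ = 0.5 − 0.1·(-2) = 0.7
Step 2: φ′(0.7) = -1.856; x₂ = 0.7 − 0.1·(-1.856) = 0.8856

0.8856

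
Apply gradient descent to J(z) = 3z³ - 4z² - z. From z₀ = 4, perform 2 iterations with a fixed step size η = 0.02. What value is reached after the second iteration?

1.514488

J′(z) = 9z² - 8z - 1
Step 1: J′(4) = 111; z₁ = 4 − 0.02·111 = 1.78
Step 2: J′(1.78) = 13.2756; z₂ = 1.78 − 0.02·13.2756 = 1.514488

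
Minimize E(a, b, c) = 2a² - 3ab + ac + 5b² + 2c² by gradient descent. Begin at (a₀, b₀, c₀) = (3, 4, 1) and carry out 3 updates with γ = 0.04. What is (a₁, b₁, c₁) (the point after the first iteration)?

(2.96, 2.76, 0.72)

∇E = (4a - 3b + c, -3a + 10b, a + 4c)
(a₁, b₁, c₁) = (3, 4, 1) − 0.04·(1, 31, 7) = (2.96, 2.76, 0.72)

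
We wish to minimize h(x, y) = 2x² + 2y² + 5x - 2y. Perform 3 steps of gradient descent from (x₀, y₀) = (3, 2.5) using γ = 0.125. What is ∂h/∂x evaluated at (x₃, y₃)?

2.125

∇h = (4x + 5, 4y - 2)
(x₁, y₁) = (3, 2.5) − 0.125·(17, 8) = (0.875, 1.5)
(x₂, y₂) = (0.875, 1.5) − 0.125·(8.5, 4) = (-0.1875, 1)
(x₃, y₃) = (-0.1875, 1) − 0.125·(4.25, 2) = (-0.71875, 0.75)
∂h/∂x at (-0.71875, 0.75) = 2.125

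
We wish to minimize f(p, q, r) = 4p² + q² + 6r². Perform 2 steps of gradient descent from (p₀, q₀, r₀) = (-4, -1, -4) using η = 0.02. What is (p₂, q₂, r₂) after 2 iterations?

∇f = (8p, 2q, 12r)
Step 1: at (-4, -1, -4), ∇f = (-32, -2, -48) → (-4, -1, -4) − 0.02·(-32, -2, -48) = (-3.36, -0.96, -3.04)
Step 2: at (-3.36, -0.96, -3.04), ∇f = (-26.88, -1.92, -36.48) → (-3.36, -0.96, -3.04) − 0.02·(-26.88, -1.92, -36.48) = (-2.8224, -0.9216, -2.3104)

(-2.8224, -0.9216, -2.3104)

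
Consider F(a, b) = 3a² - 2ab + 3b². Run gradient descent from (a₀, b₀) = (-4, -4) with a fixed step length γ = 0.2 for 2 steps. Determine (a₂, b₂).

∇F = (6a - 2b, -2a + 6b)
Step 1: at (-4, -4), ∇F = (-16, -16) → (-4, -4) − 0.2·(-16, -16) = (-0.8, -0.8)
Step 2: at (-0.8, -0.8), ∇F = (-3.2, -3.2) → (-0.8, -0.8) − 0.2·(-3.2, -3.2) = (-0.16, -0.16)

(-0.16, -0.16)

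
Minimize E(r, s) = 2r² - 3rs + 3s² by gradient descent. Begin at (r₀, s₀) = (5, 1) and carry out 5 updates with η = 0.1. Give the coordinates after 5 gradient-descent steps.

∇E = (4r - 3s, -3r + 6s)
Step 1: at (5, 1), ∇E = (17, -9) → (5, 1) − 0.1·(17, -9) = (3.3, 1.9)
Step 2: at (3.3, 1.9), ∇E = (7.5, 1.5) → (3.3, 1.9) − 0.1·(7.5, 1.5) = (2.55, 1.75)
Step 3: at (2.55, 1.75), ∇E = (4.95, 2.85) → (2.55, 1.75) − 0.1·(4.95, 2.85) = (2.055, 1.465)
Step 4: at (2.055, 1.465), ∇E = (3.825, 2.625) → (2.055, 1.465) − 0.1·(3.825, 2.625) = (1.6725, 1.2025)
Step 5: at (1.6725, 1.2025), ∇E = (3.0825, 2.1975) → (1.6725, 1.2025) − 0.1·(3.0825, 2.1975) = (1.36425, 0.98275)

(1.36425, 0.98275)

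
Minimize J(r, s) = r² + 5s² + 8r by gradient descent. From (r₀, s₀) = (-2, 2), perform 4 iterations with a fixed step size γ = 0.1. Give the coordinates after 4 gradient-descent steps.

∇J = (2r + 8, 10s)
(r₁, s₁) = (-2, 2) − 0.1·(4, 20) = (-2.4, 0)
(r₂, s₂) = (-2.4, 0) − 0.1·(3.2, 0) = (-2.72, 0)
(r₃, s₃) = (-2.72, 0) − 0.1·(2.56, 0) = (-2.976, 0)
(r₄, s₄) = (-2.976, 0) − 0.1·(2.048, 0) = (-3.1808, 0)

(-3.1808, 0)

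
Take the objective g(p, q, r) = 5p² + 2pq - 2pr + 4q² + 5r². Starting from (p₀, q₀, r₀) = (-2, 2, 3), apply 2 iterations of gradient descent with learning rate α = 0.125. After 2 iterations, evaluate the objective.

∇g = (10p + 2q - 2r, 2p + 8q, -2p + 10r)
(p₁, q₁, r₁) = (-2, 2, 3) − 0.125·(-22, 12, 34) = (0.75, 0.5, -1.25)
(p₂, q₂, r₂) = (0.75, 0.5, -1.25) − 0.125·(11, 5.5, -14) = (-0.625, -0.1875, 0.5)
g(-0.625, -0.1875, 0.5) = 4.203125

4.203125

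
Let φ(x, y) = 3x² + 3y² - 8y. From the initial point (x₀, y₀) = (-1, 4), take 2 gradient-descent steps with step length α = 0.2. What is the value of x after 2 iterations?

-0.04

∇φ = (6x, 6y - 8)
(x₁, y₁) = (-1, 4) − 0.2·(-6, 16) = (0.2, 0.8)
(x₂, y₂) = (0.2, 0.8) − 0.2·(1.2, -3.2) = (-0.04, 1.44)
x = -0.04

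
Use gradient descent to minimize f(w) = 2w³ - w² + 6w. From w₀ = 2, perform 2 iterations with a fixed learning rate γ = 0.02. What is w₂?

f′(w) = 6w² - 2w + 6
w₁ = 2 − 0.02·26 = 1.48
w₂ = 1.48 − 0.02·16.1824 = 1.156352

1.156352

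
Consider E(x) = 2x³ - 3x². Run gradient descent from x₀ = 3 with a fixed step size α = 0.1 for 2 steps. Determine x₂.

-1.176

E′(x) = 6x² - 6x
x₁ = 3 − 0.1·36 = -0.6
x₂ = -0.6 − 0.1·5.76 = -1.176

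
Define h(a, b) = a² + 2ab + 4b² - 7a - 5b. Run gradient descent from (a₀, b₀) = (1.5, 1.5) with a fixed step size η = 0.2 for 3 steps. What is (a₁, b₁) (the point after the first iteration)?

∇h = (2a + 2b - 7, 2a + 8b - 5)
(a₁, b₁) = (1.5, 1.5) − 0.2·(-1, 10) = (1.7, -0.5)

(1.7, -0.5)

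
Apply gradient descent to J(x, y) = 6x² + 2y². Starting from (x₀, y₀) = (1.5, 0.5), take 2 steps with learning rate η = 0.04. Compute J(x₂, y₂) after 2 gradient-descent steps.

∇J = (12x, 4y)
(x₁, y₁) = (1.5, 0.5) − 0.04·(18, 2) = (0.78, 0.42)
(x₂, y₂) = (0.78, 0.42) − 0.04·(9.36, 1.68) = (0.4056, 0.3528)
J(0.4056, 0.3528) = 1.23600384

1.23600384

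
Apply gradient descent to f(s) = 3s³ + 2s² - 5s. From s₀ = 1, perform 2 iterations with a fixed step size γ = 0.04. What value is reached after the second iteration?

0.604736

f′(s) = 9s² + 4s - 5
s₁ = 1 − 0.04·8 = 0.68
s₂ = 0.68 − 0.04·1.8816 = 0.604736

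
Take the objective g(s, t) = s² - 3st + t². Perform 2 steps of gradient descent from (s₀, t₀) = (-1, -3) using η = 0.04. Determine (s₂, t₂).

∇g = (2s - 3t, -3s + 2t)
(s₁, t₁) = (-1, -3) − 0.04·(7, -3) = (-1.28, -2.88)
(s₂, t₂) = (-1.28, -2.88) − 0.04·(6.08, -1.92) = (-1.5232, -2.8032)

(-1.5232, -2.8032)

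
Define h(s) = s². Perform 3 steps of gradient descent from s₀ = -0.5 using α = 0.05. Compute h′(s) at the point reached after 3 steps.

h′(s) = 2s
Step 1: h′(-0.5) = -1; s₁ = -0.5 − 0.05·(-1) = -0.45
Step 2: h′(-0.45) = -0.9; s₂ = -0.45 − 0.05·(-0.9) = -0.405
Step 3: h′(-0.405) = -0.81; s₃ = -0.405 − 0.05·(-0.81) = -0.3645
h′(s) at (-0.3645) = -0.729

-0.729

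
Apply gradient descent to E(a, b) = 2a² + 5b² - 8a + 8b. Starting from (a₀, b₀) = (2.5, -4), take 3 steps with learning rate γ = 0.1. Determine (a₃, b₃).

(2.108, -0.8)

∇E = (4a - 8, 10b + 8)
(a₁, b₁) = (2.5, -4) − 0.1·(2, -32) = (2.3, -0.8)
(a₂, b₂) = (2.3, -0.8) − 0.1·(1.2, 0) = (2.18, -0.8)
(a₃, b₃) = (2.18, -0.8) − 0.1·(0.72, 0) = (2.108, -0.8)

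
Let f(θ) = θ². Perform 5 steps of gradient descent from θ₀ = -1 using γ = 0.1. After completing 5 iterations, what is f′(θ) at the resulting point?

-0.65536

f′(θ) = 2θ
θ₁ = -1 − 0.1·(-2) = -0.8
θ₂ = -0.8 − 0.1·(-1.6) = -0.64
θ₃ = -0.64 − 0.1·(-1.28) = -0.512
θ₄ = -0.512 − 0.1·(-1.024) = -0.4096
θ₅ = -0.4096 − 0.1·(-0.8192) = -0.32768
f′(θ) at (-0.32768) = -0.65536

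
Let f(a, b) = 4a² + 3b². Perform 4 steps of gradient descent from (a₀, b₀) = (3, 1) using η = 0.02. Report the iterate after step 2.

(2.1168, 0.7744)

∇f = (8a, 6b)
(a₁, b₁) = (3, 1) − 0.02·(24, 6) = (2.52, 0.88)
(a₂, b₂) = (2.52, 0.88) − 0.02·(20.16, 5.28) = (2.1168, 0.7744)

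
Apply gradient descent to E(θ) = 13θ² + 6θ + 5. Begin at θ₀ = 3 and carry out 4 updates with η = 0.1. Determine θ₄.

20.9424

E′(θ) = 26θ + 6
Step 1: E′(3) = 84; θ₁ = 3 − 0.1·84 = -5.4
Step 2: E′(-5.4) = -134.4; θ₂ = -5.4 − 0.1·(-134.4) = 8.04
Step 3: E′(8.04) = 215.04; θ₃ = 8.04 − 0.1·215.04 = -13.464
Step 4: E′(-13.464) = -344.064; θ₄ = -13.464 − 0.1·(-344.064) = 20.9424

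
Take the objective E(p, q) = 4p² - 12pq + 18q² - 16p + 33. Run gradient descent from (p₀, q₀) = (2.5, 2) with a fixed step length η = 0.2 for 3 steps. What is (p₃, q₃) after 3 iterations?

∇E = (8p - 12q - 16, -12p + 36q)
Step 1: at (2.5, 2), ∇E = (-20, 42) → (2.5, 2) − 0.2·(-20, 42) = (6.5, -6.4)
Step 2: at (6.5, -6.4), ∇E = (112.8, -308.4) → (6.5, -6.4) − 0.2·(112.8, -308.4) = (-16.06, 55.28)
Step 3: at (-16.06, 55.28), ∇E = (-807.84, 2182.8) → (-16.06, 55.28) − 0.2·(-807.84, 2182.8) = (145.508, -381.28)

(145.508, -381.28)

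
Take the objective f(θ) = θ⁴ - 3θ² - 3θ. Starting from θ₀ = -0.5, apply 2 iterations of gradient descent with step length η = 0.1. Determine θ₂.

-0.38355

f′(θ) = 4θ³ - 6θ - 3
Step 1: f′(-0.5) = -0.5; θ₁ = -0.5 − 0.1·(-0.5) = -0.45
Step 2: f′(-0.45) = -0.6645; θ₂ = -0.45 − 0.1·(-0.6645) = -0.38355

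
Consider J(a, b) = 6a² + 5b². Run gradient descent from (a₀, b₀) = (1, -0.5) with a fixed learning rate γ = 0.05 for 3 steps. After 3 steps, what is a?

∇J = (12a, 10b)
(a₁, b₁) = (1, -0.5) − 0.05·(12, -5) = (0.4, -0.25)
(a₂, b₂) = (0.4, -0.25) − 0.05·(4.8, -2.5) = (0.16, -0.125)
(a₃, b₃) = (0.16, -0.125) − 0.05·(1.92, -1.25) = (0.064, -0.0625)
a = 0.064

0.064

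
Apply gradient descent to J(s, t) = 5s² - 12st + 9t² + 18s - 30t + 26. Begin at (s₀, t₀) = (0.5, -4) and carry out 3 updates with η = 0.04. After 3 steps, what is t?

∇J = (10s - 12t + 18, -12s + 18t - 30)
Step 1: at (0.5, -4), ∇J = (71, -108) → (0.5, -4) − 0.04·(71, -108) = (-2.34, 0.32)
Step 2: at (-2.34, 0.32), ∇J = (-9.24, 3.84) → (-2.34, 0.32) − 0.04·(-9.24, 3.84) = (-1.9704, 0.1664)
Step 3: at (-1.9704, 0.1664), ∇J = (-3.7008, -3.36) → (-1.9704, 0.1664) − 0.04·(-3.7008, -3.36) = (-1.822368, 0.3008)
t = 0.3008

0.3008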